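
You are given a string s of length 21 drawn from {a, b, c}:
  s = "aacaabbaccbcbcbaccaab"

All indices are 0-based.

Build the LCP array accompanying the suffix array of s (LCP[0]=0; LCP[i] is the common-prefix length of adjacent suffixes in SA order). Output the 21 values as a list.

[0, 3, 2, 1, 2, 1, 2, 3, 0, 1, 4, 1, 1, 3, 0, 4, 1, 2, 4, 1, 2]

sorted suffixes:
  #0 SA[0]=18  'aab'
  #1 SA[1]=3  'aabbaccbcbcbaccaab'
  #2 SA[2]=0  'aacaabbaccbcbcbaccaab'
  #3 SA[3]=19  'ab'
  #4 SA[4]=4  'abbaccbcbcbaccaab'
  #5 SA[5]=1  'acaabbaccbcbcbaccaab'
  #6 SA[6]=15  'accaab'
  #7 SA[7]=7  'accbcbcbaccaab'
  #8 SA[8]=20  'b'
  #9 SA[9]=14  'baccaab'
  #10 SA[10]=6  'baccbcbcbaccaab'
  #11 SA[11]=5  'bbaccbcbcbaccaab'
  #12 SA[12]=12  'bcbaccaab'
  #13 SA[13]=10  'bcbcbaccaab'
  #14 SA[14]=17  'caab'
  #15 SA[15]=2  'caabbaccbcbcbaccaab'
  #16 SA[16]=13  'cbaccaab'
  #17 SA[17]=11  'cbcbaccaab'
  #18 SA[18]=9  'cbcbcbaccaab'
  #19 SA[19]=16  'ccaab'
  #20 SA[20]=8  'ccbcbcbaccaab'

SA = [18, 3, 0, 19, 4, 1, 15, 7, 20, 14, 6, 5, 12, 10, 17, 2, 13, 11, 9, 16, 8]
[i] adj suffixes → lcp
  [1] 18/3 → 3 ('aab')
  [2] 3/0 → 2 ('aa')
  [3] 0/19 → 1 ('a')
  [4] 19/4 → 2 ('ab')
  [5] 4/1 → 1 ('a')
  [6] 1/15 → 2 ('ac')
  [7] 15/7 → 3 ('acc')
  [8] 7/20 → 0 ('')
  [9] 20/14 → 1 ('b')
  [10] 14/6 → 4 ('bacc')
  [11] 6/5 → 1 ('b')
  [12] 5/12 → 1 ('b')
  [13] 12/10 → 3 ('bcb')
  [14] 10/17 → 0 ('')
  [15] 17/2 → 4 ('caab')
  [16] 2/13 → 1 ('c')
  [17] 13/11 → 2 ('cb')
  [18] 11/9 → 4 ('cbcb')
  [19] 9/16 → 1 ('c')
  [20] 16/8 → 2 ('cc')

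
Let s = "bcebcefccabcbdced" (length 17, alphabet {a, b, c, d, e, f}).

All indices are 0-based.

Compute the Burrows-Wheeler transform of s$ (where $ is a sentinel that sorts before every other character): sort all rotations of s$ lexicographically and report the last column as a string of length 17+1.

rank  rotation            last
    0  $bcebcefccabcbdced  d
    1  abcbdced$bcebcefcc  c
    2  bcbdced$bcebcefcca  a
    3  bcebcefccabcbdced$  $
    4  bcefccabcbdced$bce  e
    5  bdced$bcebcefccabc  c
    6  cabcbdced$bcebcefc  c
    7  cbdced$bcebcefccab  b
    8  ccabcbdced$bcebcef  f
    9  cebcefccabcbdced$b  b
   10  ced$bcebcefccabcbd  d
   11  cefccabcbdced$bceb  b
   12  d$bcebcefccabcbdce  e
   13  dced$bcebcefccabcb  b
   14  ebcefccabcbdced$bc  c
   15  ed$bcebcefccabcbdc  c
   16  efccabcbdced$bcebc  c
   17  fccabcbdced$bcebce  e

dca$eccbfbdbebccce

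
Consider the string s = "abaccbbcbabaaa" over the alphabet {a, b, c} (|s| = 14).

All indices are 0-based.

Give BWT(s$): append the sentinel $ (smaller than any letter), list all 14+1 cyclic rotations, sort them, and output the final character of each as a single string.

aaabb$bacacbbca

rank  rotation         last
    0  $abaccbbcbabaaa  a
    1  a$abaccbbcbabaa  a
    2  aa$abaccbbcbaba  a
    3  aaa$abaccbbcbab  b
    4  abaaa$abaccbbcb  b
    5  abaccbbcbabaaa$  $
    6  accbbcbabaaa$ab  b
    7  baaa$abaccbbcba  a
    8  babaaa$abaccbbc  c
    9  baccbbcbabaaa$a  a
   10  bbcbabaaa$abacc  c
   11  bcbabaaa$abaccb  b
   12  cbabaaa$abaccbb  b
   13  cbbcbabaaa$abac  c
   14  ccbbcbabaaa$aba  a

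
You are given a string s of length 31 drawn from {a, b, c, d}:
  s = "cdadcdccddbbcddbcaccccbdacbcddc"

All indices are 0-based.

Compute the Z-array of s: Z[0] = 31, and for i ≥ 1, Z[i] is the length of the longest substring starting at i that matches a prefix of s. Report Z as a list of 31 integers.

[31, 0, 0, 0, 2, 0, 1, 2, 0, 0, 0, 0, 2, 0, 0, 0, 1, 0, 1, 1, 1, 1, 0, 0, 0, 1, 0, 2, 0, 0, 1]

Z[0]=31
i=1: fresh scan; Z[1]=0
i=2: fresh scan; Z[2]=0
i=3: fresh scan; Z[3]=0
i=4: fresh scan; Z[4]=2 extend→box=[4,6)
i=5: min(r-i=1, Z[1]=0)=0; Z[5]=0
i=6: fresh scan; Z[6]=1 extend→box=[6,7)
i=7: fresh scan; Z[7]=2 extend→box=[7,9)
i=8: min(r-i=1, Z[1]=0)=0; Z[8]=0
i=9: fresh scan; Z[9]=0
i=10: fresh scan; Z[10]=0
i=11: fresh scan; Z[11]=0
i=12: fresh scan; Z[12]=2 extend→box=[12,14)
i=13: min(r-i=1, Z[1]=0)=0; Z[13]=0
i=14: fresh scan; Z[14]=0
i=15: fresh scan; Z[15]=0
i=16: fresh scan; Z[16]=1 extend→box=[16,17)
i=17: fresh scan; Z[17]=0
i=18: fresh scan; Z[18]=1 extend→box=[18,19)
i=19: fresh scan; Z[19]=1 extend→box=[19,20)
i=20: fresh scan; Z[20]=1 extend→box=[20,21)
i=21: fresh scan; Z[21]=1 extend→box=[21,22)
i=22: fresh scan; Z[22]=0
i=23: fresh scan; Z[23]=0
i=24: fresh scan; Z[24]=0
i=25: fresh scan; Z[25]=1 extend→box=[25,26)
i=26: fresh scan; Z[26]=0
i=27: fresh scan; Z[27]=2 extend→box=[27,29)
i=28: min(r-i=1, Z[1]=0)=0; Z[28]=0
i=29: fresh scan; Z[29]=0
i=30: fresh scan; Z[30]=1 extend→box=[30,31)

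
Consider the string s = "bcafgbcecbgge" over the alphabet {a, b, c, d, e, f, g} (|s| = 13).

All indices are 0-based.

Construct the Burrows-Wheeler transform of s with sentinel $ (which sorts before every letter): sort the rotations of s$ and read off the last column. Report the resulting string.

ec$gcbebgcafgb

rank  rotation        last
    0  $bcafgbcecbgge  e
    1  afgbcecbgge$bc  c
    2  bcafgbcecbgge$  $
    3  bcecbgge$bcafg  g
    4  bgge$bcafgbcec  c
    5  cafgbcecbgge$b  b
    6  cbgge$bcafgbce  e
    7  cecbgge$bcafgb  b
    8  e$bcafgbcecbgg  g
    9  ecbgge$bcafgbc  c
   10  fgbcecbgge$bca  a
   11  gbcecbgge$bcaf  f
   12  ge$bcafgbcecbg  g
   13  gge$bcafgbcecb  b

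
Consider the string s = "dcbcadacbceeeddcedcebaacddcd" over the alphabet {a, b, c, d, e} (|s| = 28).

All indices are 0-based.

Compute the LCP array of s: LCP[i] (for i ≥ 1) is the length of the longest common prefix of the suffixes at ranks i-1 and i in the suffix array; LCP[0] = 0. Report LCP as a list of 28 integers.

[0, 1, 2, 1, 0, 1, 2, 0, 1, 3, 1, 2, 1, 2, 2, 0, 1, 1, 2, 2, 3, 1, 3, 0, 1, 2, 1, 2]

rank | idx | suffix
   0 |  21 | aacddcd
   1 |   6 | acbceeeddcedcebaacddcd
   2 |  22 | acddcd
   3 |   4 | adacbceeeddcedcebaacddcd
   4 |  20 | baacddcd
   5 |   2 | bcadacbceeeddcedcebaacddcd
   6 |   8 | bceeeddcedcebaacddcd
   7 |   3 | cadacbceeeddcedcebaacddcd
   8 |   1 | cbcadacbceeeddcedcebaacddcd
   9 |   7 | cbceeeddcedcebaacddcd
  10 |  26 | cd
  11 |  23 | cddcd
  12 |  18 | cebaacddcd
  13 |  15 | cedcebaacddcd
  14 |   9 | ceeeddcedcebaacddcd
  15 |  27 | d
  16 |   5 | dacbceeeddcedcebaacddcd
  17 |   0 | dcbcadacbceeeddcedcebaacddcd
  18 |  25 | dcd
  19 |  17 | dcebaacddcd
  20 |  14 | dcedcebaacddcd
  21 |  24 | ddcd
  22 |  13 | ddcedcebaacddcd
  23 |  19 | ebaacddcd
  24 |  16 | edcebaacddcd
  25 |  12 | eddcedcebaacddcd
  26 |  11 | eeddcedcebaacddcd
  27 |  10 | eeeddcedcebaacddcd

SA = [21, 6, 22, 4, 20, 2, 8, 3, 1, 7, 26, 23, 18, 15, 9, 27, 5, 0, 25, 17, 14, 24, 13, 19, 16, 12, 11, 10]
[i] adj suffixes → lcp
  [1] 21/6 → 1 ('a')
  [2] 6/22 → 2 ('ac')
  [3] 22/4 → 1 ('a')
  [4] 4/20 → 0 ('')
  [5] 20/2 → 1 ('b')
  [6] 2/8 → 2 ('bc')
  [7] 8/3 → 0 ('')
  [8] 3/1 → 1 ('c')
  [9] 1/7 → 3 ('cbc')
  [10] 7/26 → 1 ('c')
  [11] 26/23 → 2 ('cd')
  [12] 23/18 → 1 ('c')
  [13] 18/15 → 2 ('ce')
  [14] 15/9 → 2 ('ce')
  [15] 9/27 → 0 ('')
  [16] 27/5 → 1 ('d')
  [17] 5/0 → 1 ('d')
  [18] 0/25 → 2 ('dc')
  [19] 25/17 → 2 ('dc')
  [20] 17/14 → 3 ('dce')
  [21] 14/24 → 1 ('d')
  [22] 24/13 → 3 ('ddc')
  [23] 13/19 → 0 ('')
  [24] 19/16 → 1 ('e')
  [25] 16/12 → 2 ('ed')
  [26] 12/11 → 1 ('e')
  [27] 11/10 → 2 ('ee')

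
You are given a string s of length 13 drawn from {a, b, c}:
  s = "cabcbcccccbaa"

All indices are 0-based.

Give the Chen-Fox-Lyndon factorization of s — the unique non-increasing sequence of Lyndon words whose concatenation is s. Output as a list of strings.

["c", "abcbcccccb", "a", "a"]

emit factor 1: 'c' (i=0, period=1)
emit factor 2: 'abcbcccccb' (i=1, period=10)
emit factor 3: 'a' (i=11, period=1)
emit factor 4: 'a' (i=12, period=1)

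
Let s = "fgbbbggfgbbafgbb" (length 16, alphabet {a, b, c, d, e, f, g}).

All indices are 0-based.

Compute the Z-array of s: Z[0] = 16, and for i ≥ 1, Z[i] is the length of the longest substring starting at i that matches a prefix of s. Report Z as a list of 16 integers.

Z[0]=16
i=1: fresh scan; Z[1]=0
i=2: fresh scan; Z[2]=0
i=3: fresh scan; Z[3]=0
i=4: fresh scan; Z[4]=0
i=5: fresh scan; Z[5]=0
i=6: fresh scan; Z[6]=0
i=7: fresh scan; Z[7]=4 scan→box=[7,11)
i=8: min(r-i=3, Z[1]=0)=0; Z[8]=0
i=9: min(r-i=2, Z[2]=0)=0; Z[9]=0
i=10: min(r-i=1, Z[3]=0)=0; Z[10]=0
i=11: fresh scan; Z[11]=0
i=12: fresh scan; Z[12]=4 scan→box=[12,16)
i=13: min(r-i=3, Z[1]=0)=0; Z[13]=0
i=14: min(r-i=2, Z[2]=0)=0; Z[14]=0
i=15: min(r-i=1, Z[3]=0)=0; Z[15]=0

[16, 0, 0, 0, 0, 0, 0, 4, 0, 0, 0, 0, 4, 0, 0, 0]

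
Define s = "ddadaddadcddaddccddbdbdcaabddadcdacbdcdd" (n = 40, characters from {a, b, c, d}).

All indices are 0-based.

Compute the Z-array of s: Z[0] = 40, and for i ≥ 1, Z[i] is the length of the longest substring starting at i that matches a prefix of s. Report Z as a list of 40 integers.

[40, 1, 0, 1, 0, 4, 1, 0, 1, 0, 4, 1, 0, 2, 1, 0, 0, 2, 1, 0, 1, 0, 1, 0, 0, 0, 0, 4, 1, 0, 1, 0, 1, 0, 0, 0, 1, 0, 2, 1]

Z[0]=40
i=1: fresh scan; Z[1]=1 extend→box=[1,2)
i=2: fresh scan; Z[2]=0
i=3: fresh scan; Z[3]=1 extend→box=[3,4)
i=4: fresh scan; Z[4]=0
i=5: fresh scan; Z[5]=4 extend→box=[5,9)
i=6: min(r-i=3, Z[1]=1)=1; Z[6]=1
i=7: min(r-i=2, Z[2]=0)=0; Z[7]=0
i=8: min(r-i=1, Z[3]=1)=1; Z[8]=1
i=9: fresh scan; Z[9]=0
i=10: fresh scan; Z[10]=4 extend→box=[10,14)
i=11: min(r-i=3, Z[1]=1)=1; Z[11]=1
i=12: min(r-i=2, Z[2]=0)=0; Z[12]=0
i=13: min(r-i=1, Z[3]=1)=1; Z[13]=2 extend→box=[13,15)
i=14: min(r-i=1, Z[1]=1)=1; Z[14]=1
i=15: fresh scan; Z[15]=0
i=16: fresh scan; Z[16]=0
i=17: fresh scan; Z[17]=2 extend→box=[17,19)
i=18: min(r-i=1, Z[1]=1)=1; Z[18]=1
i=19: fresh scan; Z[19]=0
i=20: fresh scan; Z[20]=1 extend→box=[20,21)
i=21: fresh scan; Z[21]=0
i=22: fresh scan; Z[22]=1 extend→box=[22,23)
i=23: fresh scan; Z[23]=0
i=24: fresh scan; Z[24]=0
i=25: fresh scan; Z[25]=0
i=26: fresh scan; Z[26]=0
i=27: fresh scan; Z[27]=4 extend→box=[27,31)
i=28: min(r-i=3, Z[1]=1)=1; Z[28]=1
i=29: min(r-i=2, Z[2]=0)=0; Z[29]=0
i=30: min(r-i=1, Z[3]=1)=1; Z[30]=1
i=31: fresh scan; Z[31]=0
i=32: fresh scan; Z[32]=1 extend→box=[32,33)
i=33: fresh scan; Z[33]=0
i=34: fresh scan; Z[34]=0
i=35: fresh scan; Z[35]=0
i=36: fresh scan; Z[36]=1 extend→box=[36,37)
i=37: fresh scan; Z[37]=0
i=38: fresh scan; Z[38]=2 extend→box=[38,40)
i=39: min(r-i=1, Z[1]=1)=1; Z[39]=1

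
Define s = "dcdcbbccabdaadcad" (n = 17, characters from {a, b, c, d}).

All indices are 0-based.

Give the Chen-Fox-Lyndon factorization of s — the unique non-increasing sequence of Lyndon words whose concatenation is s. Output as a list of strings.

emit factor 1: 'd' (i=0, period=1)
emit factor 2: 'cd' (i=1, period=2)
emit factor 3: 'c' (i=3, period=1)
emit factor 4: 'bbcc' (i=4, period=4)
emit factor 5: 'abd' (i=8, period=3)
emit factor 6: 'aadcad' (i=11, period=6)

["d", "cd", "c", "bbcc", "abd", "aadcad"]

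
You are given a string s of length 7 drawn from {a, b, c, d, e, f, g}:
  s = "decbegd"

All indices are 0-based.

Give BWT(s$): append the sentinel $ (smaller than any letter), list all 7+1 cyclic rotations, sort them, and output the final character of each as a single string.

rank  rotation  last
    0  $decbegd  d
    1  begd$dec  c
    2  cbegd$de  e
    3  d$decbeg  g
    4  decbegd$  $
    5  ecbegd$d  d
    6  egd$decb  b
    7  gd$decbe  e

dceg$dbe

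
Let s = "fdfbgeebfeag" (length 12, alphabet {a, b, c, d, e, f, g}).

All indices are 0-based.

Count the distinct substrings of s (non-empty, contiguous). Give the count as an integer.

72

rank→(start, suffix):
  0 → (10, 'ag')
  1 → (7, 'bfeag')
  2 → (3, 'bgeebfeag')
  3 → (1, 'dfbgeebfeag')
  4 → (9, 'eag')
  5 → (6, 'ebfeag')
  6 → (5, 'eebfeag')
  7 → (2, 'fbgeebfeag')
  8 → (0, 'fdfbgeebfeag')
  9 → (8, 'feag')
  10 → (11, 'g')
  11 → (4, 'geebfeag')

SA = [10, 7, 3, 1, 9, 6, 5, 2, 0, 8, 11, 4]
[i] adj suffixes → lcp
  [1] 10/7 → 0 ('')
  [2] 7/3 → 1 ('b')
  [3] 3/1 → 0 ('')
  [4] 1/9 → 0 ('')
  [5] 9/6 → 1 ('e')
  [6] 6/5 → 1 ('e')
  [7] 5/2 → 0 ('')
  [8] 2/0 → 1 ('f')
  [9] 0/8 → 1 ('f')
  [10] 8/11 → 0 ('')
  [11] 11/4 → 1 ('g')

n(n+1)/2 = 12·13/2 = 78
Σ LCP = 0 + 0 + 1 + 0 + 0 + 1 + 1 + 0 + 1 + 1 + 0 + 1 = 6
distinct = 78 − 6 = 72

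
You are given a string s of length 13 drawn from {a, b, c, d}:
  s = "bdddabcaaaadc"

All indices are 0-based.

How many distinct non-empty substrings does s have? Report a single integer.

78

sorted suffixes:
  #0 SA[0]=7  'aaaadc'
  #1 SA[1]=8  'aaadc'
  #2 SA[2]=9  'aadc'
  #3 SA[3]=4  'abcaaaadc'
  #4 SA[4]=10  'adc'
  #5 SA[5]=5  'bcaaaadc'
  #6 SA[6]=0  'bdddabcaaaadc'
  #7 SA[7]=12  'c'
  #8 SA[8]=6  'caaaadc'
  #9 SA[9]=3  'dabcaaaadc'
  #10 SA[10]=11  'dc'
  #11 SA[11]=2  'ddabcaaaadc'
  #12 SA[12]=1  'dddabcaaaadc'

SA = [7, 8, 9, 4, 10, 5, 0, 12, 6, 3, 11, 2, 1]
i: (SA[i-1],SA[i]) lcp shared
  1: (7,8) 3 'aaa'
  2: (8,9) 2 'aa'
  3: (9,4) 1 'a'
  4: (4,10) 1 'a'
  5: (10,5) 0 ''
  6: (5,0) 1 'b'
  7: (0,12) 0 ''
  8: (12,6) 1 'c'
  9: (6,3) 0 ''
  10: (3,11) 1 'd'
  11: (11,2) 1 'd'
  12: (2,1) 2 'dd'

n(n+1)/2 = 13·14/2 = 91
Σ LCP = 0 + 3 + 2 + 1 + 1 + 0 + 1 + 0 + 1 + 0 + 1 + 1 + 2 = 13
distinct = 91 − 13 = 78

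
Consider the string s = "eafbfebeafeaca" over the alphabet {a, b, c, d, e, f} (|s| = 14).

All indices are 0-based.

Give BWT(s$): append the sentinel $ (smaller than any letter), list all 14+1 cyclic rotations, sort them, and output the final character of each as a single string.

rank  rotation         last
    0  $eafbfebeafeaca  a
    1  a$eafbfebeafeac  c
    2  aca$eafbfebeafe  e
    3  afbfebeafeaca$e  e
    4  afeaca$eafbfebe  e
    5  beafeaca$eafbfe  e
    6  bfebeafeaca$eaf  f
    7  ca$eafbfebeafea  a
    8  eaca$eafbfebeaf  f
    9  eafbfebeafeaca$  $
   10  eafeaca$eafbfeb  b
   11  ebeafeaca$eafbf  f
   12  fbfebeafeaca$ea  a
   13  feaca$eafbfebea  a
   14  febeafeaca$eafb  b

aceeeefaf$bfaab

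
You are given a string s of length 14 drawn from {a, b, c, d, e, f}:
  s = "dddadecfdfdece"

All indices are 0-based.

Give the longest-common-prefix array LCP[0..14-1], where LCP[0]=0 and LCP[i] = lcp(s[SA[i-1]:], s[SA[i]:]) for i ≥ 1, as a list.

rank | idx | suffix
   0 |   3 | adecfdfdece
   1 |  12 | ce
   2 |   6 | cfdfdece
   3 |   2 | dadecfdfdece
   4 |   1 | ddadecfdfdece
   5 |   0 | dddadecfdfdece
   6 |  10 | dece
   7 |   4 | decfdfdece
   8 |   8 | dfdece
   9 |  13 | e
  10 |  11 | ece
  11 |   5 | ecfdfdece
  12 |   9 | fdece
  13 |   7 | fdfdece

SA = [3, 12, 6, 2, 1, 0, 10, 4, 8, 13, 11, 5, 9, 7]
rank  pair      lcp
   1  s[3:],s[12:]  0  ''
   2  s[12:],s[6:]  1  'c'
   3  s[6:],s[2:]  0  ''
   4  s[2:],s[1:]  1  'd'
   5  s[1:],s[0:]  2  'dd'
   6  s[0:],s[10:]  1  'd'
   7  s[10:],s[4:]  3  'dec'
   8  s[4:],s[8:]  1  'd'
   9  s[8:],s[13:]  0  ''
  10  s[13:],s[11:]  1  'e'
  11  s[11:],s[5:]  2  'ec'
  12  s[5:],s[9:]  0  ''
  13  s[9:],s[7:]  2  'fd'

[0, 0, 1, 0, 1, 2, 1, 3, 1, 0, 1, 2, 0, 2]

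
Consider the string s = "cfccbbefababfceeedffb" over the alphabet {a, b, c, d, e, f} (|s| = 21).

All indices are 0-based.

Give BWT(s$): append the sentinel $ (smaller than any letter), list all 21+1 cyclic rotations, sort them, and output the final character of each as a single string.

rank  rotation                last
    0  $cfccbbefababfceeedffb  b
    1  ababfceeedffb$cfccbbef  f
    2  abfceeedffb$cfccbbefab  b
    3  b$cfccbbefababfceeedff  f
    4  babfceeedffb$cfccbbefa  a
    5  bbefababfceeedffb$cfcc  c
    6  befababfceeedffb$cfccb  b
    7  bfceeedffb$cfccbbefaba  a
    8  cbbefababfceeedffb$cfc  c
    9  ccbbefababfceeedffb$cf  f
   10  ceeedffb$cfccbbefababf  f
   11  cfccbbefababfceeedffb$  $
   12  dffb$cfccbbefababfceee  e
   13  edffb$cfccbbefababfcee  e
   14  eedffb$cfccbbefababfce  e
   15  eeedffb$cfccbbefababfc  c
   16  efababfceeedffb$cfccbb  b
   17  fababfceeedffb$cfccbbe  e
   18  fb$cfccbbefababfceeedf  f
   19  fccbbefababfceeedffb$c  c
   20  fceeedffb$cfccbbefabab  b
   21  ffb$cfccbbefababfceeed  d

bfbfacbacff$eeecbefcbd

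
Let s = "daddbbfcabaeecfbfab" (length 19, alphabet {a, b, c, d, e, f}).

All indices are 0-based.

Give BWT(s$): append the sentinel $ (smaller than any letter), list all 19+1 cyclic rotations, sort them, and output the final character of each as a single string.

rank  rotation              last
    0  $daddbbfcabaeecfbfab  b
    1  ab$daddbbfcabaeecfbf  f
    2  abaeecfbfab$daddbbfc  c
    3  addbbfcabaeecfbfab$d  d
    4  aeecfbfab$daddbbfcab  b
    5  b$daddbbfcabaeecfbfa  a
    6  baeecfbfab$daddbbfca  a
    7  bbfcabaeecfbfab$dadd  d
    8  bfab$daddbbfcabaeecf  f
    9  bfcabaeecfbfab$daddb  b
   10  cabaeecfbfab$daddbbf  f
   11  cfbfab$daddbbfcabaee  e
   12  daddbbfcabaeecfbfab$  $
   13  dbbfcabaeecfbfab$dad  d
   14  ddbbfcabaeecfbfab$da  a
   15  ecfbfab$daddbbfcabae  e
   16  eecfbfab$daddbbfcaba  a
   17  fab$daddbbfcabaeecfb  b
   18  fbfab$daddbbfcabaeec  c
   19  fcabaeecfbfab$daddbb  b

bfcdbaadfbfe$daeabcb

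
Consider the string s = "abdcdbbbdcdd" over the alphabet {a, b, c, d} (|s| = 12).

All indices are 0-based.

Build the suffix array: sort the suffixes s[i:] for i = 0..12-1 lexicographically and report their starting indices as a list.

rank | idx | suffix
   0 |   0 | abdcdbbbdcdd
   1 |   5 | bbbdcdd
   2 |   6 | bbdcdd
   3 |   1 | bdcdbbbdcdd
   4 |   7 | bdcdd
   5 |   3 | cdbbbdcdd
   6 |   9 | cdd
   7 |  11 | d
   8 |   4 | dbbbdcdd
   9 |   2 | dcdbbbdcdd
  10 |   8 | dcdd
  11 |  10 | dd

[0, 5, 6, 1, 7, 3, 9, 11, 4, 2, 8, 10]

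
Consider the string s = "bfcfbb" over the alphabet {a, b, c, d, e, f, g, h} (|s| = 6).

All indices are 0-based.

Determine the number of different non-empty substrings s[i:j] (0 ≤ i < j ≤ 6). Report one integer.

rank | idx | suffix
   0 |   5 | b
   1 |   4 | bb
   2 |   0 | bfcfbb
   3 |   2 | cfbb
   4 |   3 | fbb
   5 |   1 | fcfbb

SA = [5, 4, 0, 2, 3, 1]
rank  pair      lcp
   1  s[5:],s[4:]  1  'b'
   2  s[4:],s[0:]  1  'b'
   3  s[0:],s[2:]  0  ''
   4  s[2:],s[3:]  0  ''
   5  s[3:],s[1:]  1  'f'

n(n+1)/2 = 6·7/2 = 21
Σ LCP = 0 + 1 + 1 + 0 + 0 + 1 = 3
distinct = 21 − 3 = 18

18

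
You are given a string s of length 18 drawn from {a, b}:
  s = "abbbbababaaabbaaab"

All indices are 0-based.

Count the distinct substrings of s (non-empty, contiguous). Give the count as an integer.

rank | idx | suffix
   0 |  14 | aaab
   1 |   9 | aaabbaaab
   2 |  15 | aab
   3 |  10 | aabbaaab
   4 |  16 | ab
   5 |   7 | abaaabbaaab
   6 |   5 | ababaaabbaaab
   7 |  11 | abbaaab
   8 |   0 | abbbbababaaabbaaab
   9 |  17 | b
  10 |  13 | baaab
  11 |   8 | baaabbaaab
  12 |   6 | babaaabbaaab
  13 |   4 | bababaaabbaaab
  14 |  12 | bbaaab
  15 |   3 | bbababaaabbaaab
  16 |   2 | bbbababaaabbaaab
  17 |   1 | bbbbababaaabbaaab

SA = [14, 9, 15, 10, 16, 7, 5, 11, 0, 17, 13, 8, 6, 4, 12, 3, 2, 1]
[i] adj suffixes → lcp
  [1] 14/9 → 4 ('aaab')
  [2] 9/15 → 2 ('aa')
  [3] 15/10 → 3 ('aab')
  [4] 10/16 → 1 ('a')
  [5] 16/7 → 2 ('ab')
  [6] 7/5 → 3 ('aba')
  [7] 5/11 → 2 ('ab')
  [8] 11/0 → 3 ('abb')
  [9] 0/17 → 0 ('')
  [10] 17/13 → 1 ('b')
  [11] 13/8 → 5 ('baaab')
  [12] 8/6 → 2 ('ba')
  [13] 6/4 → 4 ('baba')
  [14] 4/12 → 1 ('b')
  [15] 12/3 → 3 ('bba')
  [16] 3/2 → 2 ('bb')
  [17] 2/1 → 3 ('bbb')

n(n+1)/2 = 18·19/2 = 171
Σ LCP = 0 + 4 + 2 + 3 + 1 + 2 + 3 + 2 + 3 + 0 + 1 + 5 + 2 + 4 + 1 + 3 + 2 + 3 = 41
distinct = 171 − 41 = 130

130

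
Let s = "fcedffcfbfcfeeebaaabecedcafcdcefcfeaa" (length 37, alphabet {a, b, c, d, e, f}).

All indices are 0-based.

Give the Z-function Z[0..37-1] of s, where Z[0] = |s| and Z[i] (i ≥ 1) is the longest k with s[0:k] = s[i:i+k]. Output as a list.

[37, 0, 0, 0, 1, 2, 0, 1, 0, 2, 0, 1, 0, 0, 0, 0, 0, 0, 0, 0, 0, 0, 0, 0, 0, 0, 2, 0, 0, 0, 0, 2, 0, 1, 0, 0, 0]

Z[0]=37
i=1: fresh scan; Z[1]=0
i=2: fresh scan; Z[2]=0
i=3: fresh scan; Z[3]=0
i=4: fresh scan; Z[4]=1 extend→box=[4,5)
i=5: fresh scan; Z[5]=2 extend→box=[5,7)
i=6: min(r-i=1, Z[1]=0)=0; Z[6]=0
i=7: fresh scan; Z[7]=1 extend→box=[7,8)
i=8: fresh scan; Z[8]=0
i=9: fresh scan; Z[9]=2 extend→box=[9,11)
i=10: min(r-i=1, Z[1]=0)=0; Z[10]=0
i=11: fresh scan; Z[11]=1 extend→box=[11,12)
i=12: fresh scan; Z[12]=0
i=13: fresh scan; Z[13]=0
i=14: fresh scan; Z[14]=0
i=15: fresh scan; Z[15]=0
i=16: fresh scan; Z[16]=0
i=17: fresh scan; Z[17]=0
i=18: fresh scan; Z[18]=0
i=19: fresh scan; Z[19]=0
i=20: fresh scan; Z[20]=0
i=21: fresh scan; Z[21]=0
i=22: fresh scan; Z[22]=0
i=23: fresh scan; Z[23]=0
i=24: fresh scan; Z[24]=0
i=25: fresh scan; Z[25]=0
i=26: fresh scan; Z[26]=2 extend→box=[26,28)
i=27: min(r-i=1, Z[1]=0)=0; Z[27]=0
i=28: fresh scan; Z[28]=0
i=29: fresh scan; Z[29]=0
i=30: fresh scan; Z[30]=0
i=31: fresh scan; Z[31]=2 extend→box=[31,33)
i=32: min(r-i=1, Z[1]=0)=0; Z[32]=0
i=33: fresh scan; Z[33]=1 extend→box=[33,34)
i=34: fresh scan; Z[34]=0
i=35: fresh scan; Z[35]=0
i=36: fresh scan; Z[36]=0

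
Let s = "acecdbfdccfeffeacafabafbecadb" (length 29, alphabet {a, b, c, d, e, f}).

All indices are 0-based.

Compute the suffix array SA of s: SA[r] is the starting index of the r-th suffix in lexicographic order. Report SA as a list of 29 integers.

sorted suffixes:
  #0 SA[0]=19  'abafbecadb'
  #1 SA[1]=15  'acafabafbecadb'
  #2 SA[2]=0  'acecdbfdccfeffeacafabafbecadb'
  #3 SA[3]=26  'adb'
  #4 SA[4]=17  'afabafbecadb'
  #5 SA[5]=21  'afbecadb'
  #6 SA[6]=28  'b'
  #7 SA[7]=20  'bafbecadb'
  #8 SA[8]=23  'becadb'
  #9 SA[9]=5  'bfdccfeffeacafabafbecadb'
  #10 SA[10]=25  'cadb'
  #11 SA[11]=16  'cafabafbecadb'
  #12 SA[12]=8  'ccfeffeacafabafbecadb'
  #13 SA[13]=3  'cdbfdccfeffeacafabafbecadb'
  #14 SA[14]=1  'cecdbfdccfeffeacafabafbecadb'
  #15 SA[15]=9  'cfeffeacafabafbecadb'
  #16 SA[16]=27  'db'
  #17 SA[17]=4  'dbfdccfeffeacafabafbecadb'
  #18 SA[18]=7  'dccfeffeacafabafbecadb'
  #19 SA[19]=14  'eacafabafbecadb'
  #20 SA[20]=24  'ecadb'
  #21 SA[21]=2  'ecdbfdccfeffeacafabafbecadb'
  #22 SA[22]=11  'effeacafabafbecadb'
  #23 SA[23]=18  'fabafbecadb'
  #24 SA[24]=22  'fbecadb'
  #25 SA[25]=6  'fdccfeffeacafabafbecadb'
  #26 SA[26]=13  'feacafabafbecadb'
  #27 SA[27]=10  'feffeacafabafbecadb'
  #28 SA[28]=12  'ffeacafabafbecadb'

[19, 15, 0, 26, 17, 21, 28, 20, 23, 5, 25, 16, 8, 3, 1, 9, 27, 4, 7, 14, 24, 2, 11, 18, 22, 6, 13, 10, 12]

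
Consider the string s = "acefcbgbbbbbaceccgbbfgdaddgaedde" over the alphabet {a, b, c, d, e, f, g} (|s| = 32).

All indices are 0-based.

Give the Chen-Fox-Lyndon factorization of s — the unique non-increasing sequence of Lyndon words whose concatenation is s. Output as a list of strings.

["acefcbgbbbbb", "aceccgbbfgdaddgaedde"]

emit factor 1: 'acefcbgbbbbb' (i=0, period=12)
emit factor 2: 'aceccgbbfgdaddgaedde' (i=12, period=20)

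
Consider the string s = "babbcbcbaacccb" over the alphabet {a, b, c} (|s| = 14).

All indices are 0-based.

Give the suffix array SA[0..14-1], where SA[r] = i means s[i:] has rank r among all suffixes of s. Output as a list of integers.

rank→(start, suffix):
  0 → (8, 'aacccb')
  1 → (1, 'abbcbcbaacccb')
  2 → (9, 'acccb')
  3 → (13, 'b')
  4 → (7, 'baacccb')
  5 → (0, 'babbcbcbaacccb')
  6 → (2, 'bbcbcbaacccb')
  7 → (5, 'bcbaacccb')
  8 → (3, 'bcbcbaacccb')
  9 → (12, 'cb')
  10 → (6, 'cbaacccb')
  11 → (4, 'cbcbaacccb')
  12 → (11, 'ccb')
  13 → (10, 'cccb')

[8, 1, 9, 13, 7, 0, 2, 5, 3, 12, 6, 4, 11, 10]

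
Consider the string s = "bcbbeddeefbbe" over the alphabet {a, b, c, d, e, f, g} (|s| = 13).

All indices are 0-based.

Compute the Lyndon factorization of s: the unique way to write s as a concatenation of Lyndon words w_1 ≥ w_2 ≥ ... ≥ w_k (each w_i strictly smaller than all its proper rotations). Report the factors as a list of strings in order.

["bc", "bbeddeef", "bbe"]

emit factor 1: 'bc' (i=0, period=2)
emit factor 2: 'bbeddeef' (i=2, period=8)
emit factor 3: 'bbe' (i=10, period=3)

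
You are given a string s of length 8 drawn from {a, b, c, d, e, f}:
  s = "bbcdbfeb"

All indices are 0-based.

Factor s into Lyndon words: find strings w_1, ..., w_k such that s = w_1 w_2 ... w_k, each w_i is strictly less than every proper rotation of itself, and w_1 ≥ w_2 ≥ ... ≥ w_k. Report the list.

["bbcdbfe", "b"]

emit factor 1: 'bbcdbfe' (i=0, period=7)
emit factor 2: 'b' (i=7, period=1)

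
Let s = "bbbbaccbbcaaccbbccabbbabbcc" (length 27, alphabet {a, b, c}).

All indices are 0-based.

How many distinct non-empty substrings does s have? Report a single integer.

sorted suffixes:
  #0 SA[0]=10  'aaccbbccabbbabbcc'
  #1 SA[1]=18  'abbbabbcc'
  #2 SA[2]=22  'abbcc'
  #3 SA[3]=4  'accbbcaaccbbccabbbabbcc'
  #4 SA[4]=11  'accbbccabbbabbcc'
  #5 SA[5]=21  'babbcc'
  #6 SA[6]=3  'baccbbcaaccbbccabbbabbcc'
  #7 SA[7]=20  'bbabbcc'
  #8 SA[8]=2  'bbaccbbcaaccbbccabbbabbcc'
  #9 SA[9]=19  'bbbabbcc'
  #10 SA[10]=1  'bbbaccbbcaaccbbccabbbabbcc'
  #11 SA[11]=0  'bbbbaccbbcaaccbbccabbbabbcc'
  #12 SA[12]=7  'bbcaaccbbccabbbabbcc'
  #13 SA[13]=23  'bbcc'
  #14 SA[14]=14  'bbccabbbabbcc'
  #15 SA[15]=8  'bcaaccbbccabbbabbcc'
  #16 SA[16]=24  'bcc'
  #17 SA[17]=15  'bccabbbabbcc'
  #18 SA[18]=26  'c'
  #19 SA[19]=9  'caaccbbccabbbabbcc'
  #20 SA[20]=17  'cabbbabbcc'
  #21 SA[21]=6  'cbbcaaccbbccabbbabbcc'
  #22 SA[22]=13  'cbbccabbbabbcc'
  #23 SA[23]=25  'cc'
  #24 SA[24]=16  'ccabbbabbcc'
  #25 SA[25]=5  'ccbbcaaccbbccabbbabbcc'
  #26 SA[26]=12  'ccbbccabbbabbcc'

SA = [10, 18, 22, 4, 11, 21, 3, 20, 2, 19, 1, 0, 7, 23, 14, 8, 24, 15, 26, 9, 17, 6, 13, 25, 16, 5, 12]
rank  pair      lcp
   1  s[10:],s[18:]  1  'a'
   2  s[18:],s[22:]  3  'abb'
   3  s[22:],s[4:]  1  'a'
   4  s[4:],s[11:]  6  'accbbc'
   5  s[11:],s[21:]  0  ''
   6  s[21:],s[3:]  2  'ba'
   7  s[3:],s[20:]  1  'b'
   8  s[20:],s[2:]  3  'bba'
   9  s[2:],s[19:]  2  'bb'
  10  s[19:],s[1:]  4  'bbba'
  11  s[1:],s[0:]  3  'bbb'
  12  s[0:],s[7:]  2  'bb'
  13  s[7:],s[23:]  3  'bbc'
  14  s[23:],s[14:]  4  'bbcc'
  15  s[14:],s[8:]  1  'b'
  16  s[8:],s[24:]  2  'bc'
  17  s[24:],s[15:]  3  'bcc'
  18  s[15:],s[26:]  0  ''
  19  s[26:],s[9:]  1  'c'
  20  s[9:],s[17:]  2  'ca'
  21  s[17:],s[6:]  1  'c'
  22  s[6:],s[13:]  4  'cbbc'
  23  s[13:],s[25:]  1  'c'
  24  s[25:],s[16:]  2  'cc'
  25  s[16:],s[5:]  2  'cc'
  26  s[5:],s[12:]  5  'ccbbc'

n(n+1)/2 = 27·28/2 = 378
Σ LCP = 0 + 1 + 3 + 1 + 6 + 0 + 2 + 1 + 3 + 2 + 4 + 3 + 2 + 3 + 4 + 1 + 2 + 3 + 0 + 1 + 2 + 1 + 4 + 1 + 2 + 2 + 5 = 59
distinct = 378 − 59 = 319

319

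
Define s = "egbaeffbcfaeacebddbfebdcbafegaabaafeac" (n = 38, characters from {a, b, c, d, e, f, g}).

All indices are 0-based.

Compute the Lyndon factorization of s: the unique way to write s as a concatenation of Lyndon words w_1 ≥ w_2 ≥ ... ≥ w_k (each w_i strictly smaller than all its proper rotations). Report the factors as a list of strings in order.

["eg", "b", "aeffbcf", "ae", "acebddbfebdcbafeg", "aabaafeac"]

emit factor 1: 'eg' (i=0, period=2)
emit factor 2: 'b' (i=2, period=1)
emit factor 3: 'aeffbcf' (i=3, period=7)
emit factor 4: 'ae' (i=10, period=2)
emit factor 5: 'acebddbfebdcbafeg' (i=12, period=17)
emit factor 6: 'aabaafeac' (i=29, period=9)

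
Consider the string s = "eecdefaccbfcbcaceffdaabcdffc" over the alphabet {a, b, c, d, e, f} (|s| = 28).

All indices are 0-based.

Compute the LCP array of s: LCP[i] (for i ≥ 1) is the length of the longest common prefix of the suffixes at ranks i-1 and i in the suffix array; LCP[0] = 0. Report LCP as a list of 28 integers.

[0, 1, 1, 2, 0, 2, 1, 0, 1, 1, 2, 1, 1, 2, 1, 0, 1, 1, 0, 1, 1, 2, 0, 1, 2, 1, 1, 2]

rank | idx | suffix
   0 |  20 | aabcdffc
   1 |  21 | abcdffc
   2 |   6 | accbfcbcaceffdaabcdffc
   3 |  14 | aceffdaabcdffc
   4 |  12 | bcaceffdaabcdffc
   5 |  22 | bcdffc
   6 |   9 | bfcbcaceffdaabcdffc
   7 |  27 | c
   8 |  13 | caceffdaabcdffc
   9 |  11 | cbcaceffdaabcdffc
  10 |   8 | cbfcbcaceffdaabcdffc
  11 |   7 | ccbfcbcaceffdaabcdffc
  12 |   2 | cdefaccbfcbcaceffdaabcdffc
  13 |  23 | cdffc
  14 |  15 | ceffdaabcdffc
  15 |  19 | daabcdffc
  16 |   3 | defaccbfcbcaceffdaabcdffc
  17 |  24 | dffc
  18 |   1 | ecdefaccbfcbcaceffdaabcdffc
  19 |   0 | eecdefaccbfcbcaceffdaabcdffc
  20 |   4 | efaccbfcbcaceffdaabcdffc
  21 |  16 | effdaabcdffc
  22 |   5 | faccbfcbcaceffdaabcdffc
  23 |  26 | fc
  24 |  10 | fcbcaceffdaabcdffc
  25 |  18 | fdaabcdffc
  26 |  25 | ffc
  27 |  17 | ffdaabcdffc

SA = [20, 21, 6, 14, 12, 22, 9, 27, 13, 11, 8, 7, 2, 23, 15, 19, 3, 24, 1, 0, 4, 16, 5, 26, 10, 18, 25, 17]
rank  pair      lcp
   1  s[20:],s[21:]  1  'a'
   2  s[21:],s[6:]  1  'a'
   3  s[6:],s[14:]  2  'ac'
   4  s[14:],s[12:]  0  ''
   5  s[12:],s[22:]  2  'bc'
   6  s[22:],s[9:]  1  'b'
   7  s[9:],s[27:]  0  ''
   8  s[27:],s[13:]  1  'c'
   9  s[13:],s[11:]  1  'c'
  10  s[11:],s[8:]  2  'cb'
  11  s[8:],s[7:]  1  'c'
  12  s[7:],s[2:]  1  'c'
  13  s[2:],s[23:]  2  'cd'
  14  s[23:],s[15:]  1  'c'
  15  s[15:],s[19:]  0  ''
  16  s[19:],s[3:]  1  'd'
  17  s[3:],s[24:]  1  'd'
  18  s[24:],s[1:]  0  ''
  19  s[1:],s[0:]  1  'e'
  20  s[0:],s[4:]  1  'e'
  21  s[4:],s[16:]  2  'ef'
  22  s[16:],s[5:]  0  ''
  23  s[5:],s[26:]  1  'f'
  24  s[26:],s[10:]  2  'fc'
  25  s[10:],s[18:]  1  'f'
  26  s[18:],s[25:]  1  'f'
  27  s[25:],s[17:]  2  'ff'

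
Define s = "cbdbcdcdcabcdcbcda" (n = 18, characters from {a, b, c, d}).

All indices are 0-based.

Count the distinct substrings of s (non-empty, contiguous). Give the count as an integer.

rank | idx | suffix
   0 |  17 | a
   1 |   9 | abcdcbcda
   2 |  14 | bcda
   3 |  10 | bcdcbcda
   4 |   3 | bcdcdcabcdcbcda
   5 |   1 | bdbcdcdcabcdcbcda
   6 |   8 | cabcdcbcda
   7 |  13 | cbcda
   8 |   0 | cbdbcdcdcabcdcbcda
   9 |  15 | cda
  10 |   6 | cdcabcdcbcda
  11 |  11 | cdcbcda
  12 |   4 | cdcdcabcdcbcda
  13 |  16 | da
  14 |   2 | dbcdcdcabcdcbcda
  15 |   7 | dcabcdcbcda
  16 |  12 | dcbcda
  17 |   5 | dcdcabcdcbcda

SA = [17, 9, 14, 10, 3, 1, 8, 13, 0, 15, 6, 11, 4, 16, 2, 7, 12, 5]
[i] adj suffixes → lcp
  [1] 17/9 → 1 ('a')
  [2] 9/14 → 0 ('')
  [3] 14/10 → 3 ('bcd')
  [4] 10/3 → 4 ('bcdc')
  [5] 3/1 → 1 ('b')
  [6] 1/8 → 0 ('')
  [7] 8/13 → 1 ('c')
  [8] 13/0 → 2 ('cb')
  [9] 0/15 → 1 ('c')
  [10] 15/6 → 2 ('cd')
  [11] 6/11 → 3 ('cdc')
  [12] 11/4 → 3 ('cdc')
  [13] 4/16 → 0 ('')
  [14] 16/2 → 1 ('d')
  [15] 2/7 → 1 ('d')
  [16] 7/12 → 2 ('dc')
  [17] 12/5 → 2 ('dc')

n(n+1)/2 = 18·19/2 = 171
Σ LCP = 0 + 1 + 0 + 3 + 4 + 1 + 0 + 1 + 2 + 1 + 2 + 3 + 3 + 0 + 1 + 1 + 2 + 2 = 27
distinct = 171 − 27 = 144

144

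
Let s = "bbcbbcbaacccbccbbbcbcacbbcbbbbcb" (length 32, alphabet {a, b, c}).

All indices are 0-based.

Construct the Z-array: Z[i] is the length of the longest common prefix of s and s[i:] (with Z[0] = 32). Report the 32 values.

[32, 1, 0, 4, 1, 0, 1, 0, 0, 0, 0, 0, 1, 0, 0, 2, 4, 1, 0, 1, 0, 0, 0, 5, 1, 0, 2, 2, 4, 1, 0, 1]

Z[0]=32
i=1: i≥r, start 0; Z[1]=1 grow→box=[1,2)
i=2: i≥r, start 0; Z[2]=0
i=3: i≥r, start 0; Z[3]=4 grow→box=[3,7)
i=4: min(r-i=3, Z[1]=1)=1; Z[4]=1
i=5: min(r-i=2, Z[2]=0)=0; Z[5]=0
i=6: min(r-i=1, Z[3]=4)=1; Z[6]=1
i=7: i≥r, start 0; Z[7]=0
i=8: i≥r, start 0; Z[8]=0
i=9: i≥r, start 0; Z[9]=0
i=10: i≥r, start 0; Z[10]=0
i=11: i≥r, start 0; Z[11]=0
i=12: i≥r, start 0; Z[12]=1 grow→box=[12,13)
i=13: i≥r, start 0; Z[13]=0
i=14: i≥r, start 0; Z[14]=0
i=15: i≥r, start 0; Z[15]=2 grow→box=[15,17)
i=16: min(r-i=1, Z[1]=1)=1; Z[16]=4 grow→box=[16,20)
i=17: min(r-i=3, Z[1]=1)=1; Z[17]=1
i=18: min(r-i=2, Z[2]=0)=0; Z[18]=0
i=19: min(r-i=1, Z[3]=4)=1; Z[19]=1
i=20: i≥r, start 0; Z[20]=0
i=21: i≥r, start 0; Z[21]=0
i=22: i≥r, start 0; Z[22]=0
i=23: i≥r, start 0; Z[23]=5 grow→box=[23,28)
i=24: min(r-i=4, Z[1]=1)=1; Z[24]=1
i=25: min(r-i=3, Z[2]=0)=0; Z[25]=0
i=26: min(r-i=2, Z[3]=4)=2; Z[26]=2
i=27: min(r-i=1, Z[4]=1)=1; Z[27]=2 grow→box=[27,29)
i=28: min(r-i=1, Z[1]=1)=1; Z[28]=4 grow→box=[28,32)
i=29: min(r-i=3, Z[1]=1)=1; Z[29]=1
i=30: min(r-i=2, Z[2]=0)=0; Z[30]=0
i=31: min(r-i=1, Z[3]=4)=1; Z[31]=1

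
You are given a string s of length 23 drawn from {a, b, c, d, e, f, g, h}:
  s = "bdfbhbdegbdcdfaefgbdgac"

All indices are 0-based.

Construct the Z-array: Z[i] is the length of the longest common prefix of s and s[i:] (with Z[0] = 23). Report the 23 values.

Z[0]=23
i=1: i≥r, start 0; Z[1]=0
i=2: i≥r, start 0; Z[2]=0
i=3: i≥r, start 0; Z[3]=1 extend→box=[3,4)
i=4: i≥r, start 0; Z[4]=0
i=5: i≥r, start 0; Z[5]=2 extend→box=[5,7)
i=6: min(r-i=1, Z[1]=0)=0; Z[6]=0
i=7: i≥r, start 0; Z[7]=0
i=8: i≥r, start 0; Z[8]=0
i=9: i≥r, start 0; Z[9]=2 extend→box=[9,11)
i=10: min(r-i=1, Z[1]=0)=0; Z[10]=0
i=11: i≥r, start 0; Z[11]=0
i=12: i≥r, start 0; Z[12]=0
i=13: i≥r, start 0; Z[13]=0
i=14: i≥r, start 0; Z[14]=0
i=15: i≥r, start 0; Z[15]=0
i=16: i≥r, start 0; Z[16]=0
i=17: i≥r, start 0; Z[17]=0
i=18: i≥r, start 0; Z[18]=2 extend→box=[18,20)
i=19: min(r-i=1, Z[1]=0)=0; Z[19]=0
i=20: i≥r, start 0; Z[20]=0
i=21: i≥r, start 0; Z[21]=0
i=22: i≥r, start 0; Z[22]=0

[23, 0, 0, 1, 0, 2, 0, 0, 0, 2, 0, 0, 0, 0, 0, 0, 0, 0, 2, 0, 0, 0, 0]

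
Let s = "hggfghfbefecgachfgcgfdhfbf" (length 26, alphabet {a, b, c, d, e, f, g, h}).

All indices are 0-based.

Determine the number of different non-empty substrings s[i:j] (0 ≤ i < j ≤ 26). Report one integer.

326

rank | idx | suffix
   0 |  13 | achfgcgfdhfbf
   1 |   7 | befecgachfgcgfdhfbf
   2 |  24 | bf
   3 |  11 | cgachfgcgfdhfbf
   4 |  18 | cgfdhfbf
   5 |  14 | chfgcgfdhfbf
   6 |  21 | dhfbf
   7 |  10 | ecgachfgcgfdhfbf
   8 |   8 | efecgachfgcgfdhfbf
   9 |  25 | f
  10 |   6 | fbefecgachfgcgfdhfbf
  11 |  23 | fbf
  12 |  20 | fdhfbf
  13 |   9 | fecgachfgcgfdhfbf
  14 |  16 | fgcgfdhfbf
  15 |   3 | fghfbefecgachfgcgfdhfbf
  16 |  12 | gachfgcgfdhfbf
  17 |  17 | gcgfdhfbf
  18 |  19 | gfdhfbf
  19 |   2 | gfghfbefecgachfgcgfdhfbf
  20 |   1 | ggfghfbefecgachfgcgfdhfbf
  21 |   4 | ghfbefecgachfgcgfdhfbf
  22 |   5 | hfbefecgachfgcgfdhfbf
  23 |  22 | hfbf
  24 |  15 | hfgcgfdhfbf
  25 |   0 | hggfghfbefecgachfgcgfdhfbf

SA = [13, 7, 24, 11, 18, 14, 21, 10, 8, 25, 6, 23, 20, 9, 16, 3, 12, 17, 19, 2, 1, 4, 5, 22, 15, 0]
rank  pair      lcp
   1  s[13:],s[7:]  0  ''
   2  s[7:],s[24:]  1  'b'
   3  s[24:],s[11:]  0  ''
   4  s[11:],s[18:]  2  'cg'
   5  s[18:],s[14:]  1  'c'
   6  s[14:],s[21:]  0  ''
   7  s[21:],s[10:]  0  ''
   8  s[10:],s[8:]  1  'e'
   9  s[8:],s[25:]  0  ''
  10  s[25:],s[6:]  1  'f'
  11  s[6:],s[23:]  2  'fb'
  12  s[23:],s[20:]  1  'f'
  13  s[20:],s[9:]  1  'f'
  14  s[9:],s[16:]  1  'f'
  15  s[16:],s[3:]  2  'fg'
  16  s[3:],s[12:]  0  ''
  17  s[12:],s[17:]  1  'g'
  18  s[17:],s[19:]  1  'g'
  19  s[19:],s[2:]  2  'gf'
  20  s[2:],s[1:]  1  'g'
  21  s[1:],s[4:]  1  'g'
  22  s[4:],s[5:]  0  ''
  23  s[5:],s[22:]  3  'hfb'
  24  s[22:],s[15:]  2  'hf'
  25  s[15:],s[0:]  1  'h'

n(n+1)/2 = 26·27/2 = 351
Σ LCP = 0 + 0 + 1 + 0 + 2 + 1 + 0 + 0 + 1 + 0 + 1 + 2 + 1 + 1 + 1 + 2 + 0 + 1 + 1 + 2 + 1 + 1 + 0 + 3 + 2 + 1 = 25
distinct = 351 − 25 = 326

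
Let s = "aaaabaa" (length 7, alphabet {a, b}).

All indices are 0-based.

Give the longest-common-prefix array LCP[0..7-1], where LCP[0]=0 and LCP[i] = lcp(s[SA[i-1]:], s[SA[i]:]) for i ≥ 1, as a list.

sorted suffixes:
  #0 SA[0]=6  'a'
  #1 SA[1]=5  'aa'
  #2 SA[2]=0  'aaaabaa'
  #3 SA[3]=1  'aaabaa'
  #4 SA[4]=2  'aabaa'
  #5 SA[5]=3  'abaa'
  #6 SA[6]=4  'baa'

SA = [6, 5, 0, 1, 2, 3, 4]
rank  pair      lcp
   1  s[6:],s[5:]  1  'a'
   2  s[5:],s[0:]  2  'aa'
   3  s[0:],s[1:]  3  'aaa'
   4  s[1:],s[2:]  2  'aa'
   5  s[2:],s[3:]  1  'a'
   6  s[3:],s[4:]  0  ''

[0, 1, 2, 3, 2, 1, 0]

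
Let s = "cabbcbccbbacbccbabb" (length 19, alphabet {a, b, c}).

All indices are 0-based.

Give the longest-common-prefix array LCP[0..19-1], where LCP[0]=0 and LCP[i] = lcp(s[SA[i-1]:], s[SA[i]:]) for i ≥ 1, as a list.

[0, 3, 1, 0, 1, 2, 1, 2, 2, 1, 2, 4, 0, 1, 2, 2, 5, 1, 3]

rank→(start, suffix):
  0 → (16, 'abb')
  1 → (1, 'abbcbccbbacbccbabb')
  2 → (10, 'acbccbabb')
  3 → (18, 'b')
  4 → (15, 'babb')
  5 → (9, 'bacbccbabb')
  6 → (17, 'bb')
  7 → (8, 'bbacbccbabb')
  8 → (2, 'bbcbccbbacbccbabb')
  9 → (3, 'bcbccbbacbccbabb')
  10 → (12, 'bccbabb')
  11 → (5, 'bccbbacbccbabb')
  12 → (0, 'cabbcbccbbacbccbabb')
  13 → (14, 'cbabb')
  14 → (7, 'cbbacbccbabb')
  15 → (11, 'cbccbabb')
  16 → (4, 'cbccbbacbccbabb')
  17 → (13, 'ccbabb')
  18 → (6, 'ccbbacbccbabb')

SA = [16, 1, 10, 18, 15, 9, 17, 8, 2, 3, 12, 5, 0, 14, 7, 11, 4, 13, 6]
[i] adj suffixes → lcp
  [1] 16/1 → 3 ('abb')
  [2] 1/10 → 1 ('a')
  [3] 10/18 → 0 ('')
  [4] 18/15 → 1 ('b')
  [5] 15/9 → 2 ('ba')
  [6] 9/17 → 1 ('b')
  [7] 17/8 → 2 ('bb')
  [8] 8/2 → 2 ('bb')
  [9] 2/3 → 1 ('b')
  [10] 3/12 → 2 ('bc')
  [11] 12/5 → 4 ('bccb')
  [12] 5/0 → 0 ('')
  [13] 0/14 → 1 ('c')
  [14] 14/7 → 2 ('cb')
  [15] 7/11 → 2 ('cb')
  [16] 11/4 → 5 ('cbccb')
  [17] 4/13 → 1 ('c')
  [18] 13/6 → 3 ('ccb')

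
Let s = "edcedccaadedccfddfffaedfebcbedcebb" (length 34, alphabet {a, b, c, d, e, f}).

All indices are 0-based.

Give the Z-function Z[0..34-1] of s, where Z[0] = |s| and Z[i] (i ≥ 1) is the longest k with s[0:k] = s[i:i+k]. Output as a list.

Z[0]=34
i=1: i≥r, start 0; Z[1]=0
i=2: i≥r, start 0; Z[2]=0
i=3: i≥r, start 0; Z[3]=3 extend→box=[3,6)
i=4: min(r-i=2, Z[1]=0)=0; Z[4]=0
i=5: min(r-i=1, Z[2]=0)=0; Z[5]=0
i=6: i≥r, start 0; Z[6]=0
i=7: i≥r, start 0; Z[7]=0
i=8: i≥r, start 0; Z[8]=0
i=9: i≥r, start 0; Z[9]=0
i=10: i≥r, start 0; Z[10]=3 extend→box=[10,13)
i=11: min(r-i=2, Z[1]=0)=0; Z[11]=0
i=12: min(r-i=1, Z[2]=0)=0; Z[12]=0
i=13: i≥r, start 0; Z[13]=0
i=14: i≥r, start 0; Z[14]=0
i=15: i≥r, start 0; Z[15]=0
i=16: i≥r, start 0; Z[16]=0
i=17: i≥r, start 0; Z[17]=0
i=18: i≥r, start 0; Z[18]=0
i=19: i≥r, start 0; Z[19]=0
i=20: i≥r, start 0; Z[20]=0
i=21: i≥r, start 0; Z[21]=2 extend→box=[21,23)
i=22: min(r-i=1, Z[1]=0)=0; Z[22]=0
i=23: i≥r, start 0; Z[23]=0
i=24: i≥r, start 0; Z[24]=1 extend→box=[24,25)
i=25: i≥r, start 0; Z[25]=0
i=26: i≥r, start 0; Z[26]=0
i=27: i≥r, start 0; Z[27]=0
i=28: i≥r, start 0; Z[28]=4 extend→box=[28,32)
i=29: min(r-i=3, Z[1]=0)=0; Z[29]=0
i=30: min(r-i=2, Z[2]=0)=0; Z[30]=0
i=31: min(r-i=1, Z[3]=3)=1; Z[31]=1
i=32: i≥r, start 0; Z[32]=0
i=33: i≥r, start 0; Z[33]=0

[34, 0, 0, 3, 0, 0, 0, 0, 0, 0, 3, 0, 0, 0, 0, 0, 0, 0, 0, 0, 0, 2, 0, 0, 1, 0, 0, 0, 4, 0, 0, 1, 0, 0]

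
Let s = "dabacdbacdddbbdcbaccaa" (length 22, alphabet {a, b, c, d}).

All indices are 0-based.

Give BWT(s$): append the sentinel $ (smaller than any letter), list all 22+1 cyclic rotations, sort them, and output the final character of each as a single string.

rank  rotation                 last
    0  $dabacdbacdddbbdcbaccaa  a
    1  a$dabacdbacdddbbdcbacca  a
    2  aa$dabacdbacdddbbdcbacc  c
    3  abacdbacdddbbdcbaccaa$d  d
    4  accaa$dabacdbacdddbbdcb  b
    5  acdbacdddbbdcbaccaa$dab  b
    6  acdddbbdcbaccaa$dabacdb  b
    7  baccaa$dabacdbacdddbbdc  c
    8  bacdbacdddbbdcbaccaa$da  a
    9  bacdddbbdcbaccaa$dabacd  d
   10  bbdcbaccaa$dabacdbacddd  d
   11  bdcbaccaa$dabacdbacdddb  b
   12  caa$dabacdbacdddbbdcbac  c
   13  cbaccaa$dabacdbacdddbbd  d
   14  ccaa$dabacdbacdddbbdcba  a
   15  cdbacdddbbdcbaccaa$daba  a
   16  cdddbbdcbaccaa$dabacdba  a
   17  dabacdbacdddbbdcbaccaa$  $
   18  dbacdddbbdcbaccaa$dabac  c
   19  dbbdcbaccaa$dabacdbacdd  d
   20  dcbaccaa$dabacdbacdddbb  b
   21  ddbbdcbaccaa$dabacdbacd  d
   22  dddbbdcbaccaa$dabacdbac  c

aacdbbbcaddbcdaaa$cdbdc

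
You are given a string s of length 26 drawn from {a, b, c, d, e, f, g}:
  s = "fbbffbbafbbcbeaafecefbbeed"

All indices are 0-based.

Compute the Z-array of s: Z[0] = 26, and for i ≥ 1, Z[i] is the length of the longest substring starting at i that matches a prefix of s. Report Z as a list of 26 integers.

Z[0]=26
i=1: outside box; Z[1]=0
i=2: outside box; Z[2]=0
i=3: outside box; Z[3]=1 grow→box=[3,4)
i=4: outside box; Z[4]=3 grow→box=[4,7)
i=5: min(r-i=2, Z[1]=0)=0; Z[5]=0
i=6: min(r-i=1, Z[2]=0)=0; Z[6]=0
i=7: outside box; Z[7]=0
i=8: outside box; Z[8]=3 grow→box=[8,11)
i=9: min(r-i=2, Z[1]=0)=0; Z[9]=0
i=10: min(r-i=1, Z[2]=0)=0; Z[10]=0
i=11: outside box; Z[11]=0
i=12: outside box; Z[12]=0
i=13: outside box; Z[13]=0
i=14: outside box; Z[14]=0
i=15: outside box; Z[15]=0
i=16: outside box; Z[16]=1 grow→box=[16,17)
i=17: outside box; Z[17]=0
i=18: outside box; Z[18]=0
i=19: outside box; Z[19]=0
i=20: outside box; Z[20]=3 grow→box=[20,23)
i=21: min(r-i=2, Z[1]=0)=0; Z[21]=0
i=22: min(r-i=1, Z[2]=0)=0; Z[22]=0
i=23: outside box; Z[23]=0
i=24: outside box; Z[24]=0
i=25: outside box; Z[25]=0

[26, 0, 0, 1, 3, 0, 0, 0, 3, 0, 0, 0, 0, 0, 0, 0, 1, 0, 0, 0, 3, 0, 0, 0, 0, 0]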